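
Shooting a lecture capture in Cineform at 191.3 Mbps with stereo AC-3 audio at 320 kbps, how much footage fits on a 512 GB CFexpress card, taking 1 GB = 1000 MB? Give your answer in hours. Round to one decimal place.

Audio: 320 kbps = 0.320 Mbps.
Total bitrate: 191.3 + 0.320 = 191.620 Mbps.
Capacity: 512 GB = 4,096,000 Mb.
Recording time: 4,096,000 / 191.620 = 21,376 s ≈ 5.94 hours.

5.9 hours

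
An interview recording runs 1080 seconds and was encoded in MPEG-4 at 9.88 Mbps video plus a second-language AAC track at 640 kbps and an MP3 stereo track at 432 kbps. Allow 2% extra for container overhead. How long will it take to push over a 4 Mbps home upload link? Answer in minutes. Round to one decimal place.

50.3 minutes

Audio total: 640 + 432 = 1072 kbps = 1.072 Mbps.
Total bitrate: 10.952 Mbps.
File: 10.952 Mbps × 1080 s = 11828.2 Mb.
With 2% container overhead: ×1.02. → 12064.7 Mb.
At 4 Mbps: 12064.7 / 4 = 3016.2 s ≈ 50.3 minutes.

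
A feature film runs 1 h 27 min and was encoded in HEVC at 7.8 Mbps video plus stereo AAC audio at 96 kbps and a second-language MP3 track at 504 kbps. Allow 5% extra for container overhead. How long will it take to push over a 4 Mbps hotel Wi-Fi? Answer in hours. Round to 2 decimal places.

3.20 hours

1 h 27 min = 87 min = 5220 s
Audio total: 96 + 504 = 600 kbps = 0.600 Mbps.
Total bitrate: 8.400 Mbps.
File: 8.400 Mbps × 5220 s = 43848.0 Mb.
With 5% container overhead: ×1.05. → 46040.4 Mb.
At 4 Mbps: 46040.4 / 4 = 11510.1 s ≈ 3.2 hours.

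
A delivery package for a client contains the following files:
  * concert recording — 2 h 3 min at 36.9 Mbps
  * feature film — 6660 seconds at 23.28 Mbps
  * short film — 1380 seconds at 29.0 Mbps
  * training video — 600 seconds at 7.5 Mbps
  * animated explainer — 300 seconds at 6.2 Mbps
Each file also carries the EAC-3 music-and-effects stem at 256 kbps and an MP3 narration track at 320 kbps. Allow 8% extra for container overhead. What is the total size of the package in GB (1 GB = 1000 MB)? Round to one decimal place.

Audio total: 256 + 320 = 576 kbps = 0.576 Mbps.
concert recording: 37.476 Mbps × 7380 s × 1.08 = 298698.7 Mb
feature film: 23.856 Mbps × 6660 s × 1.08 = 171591.4 Mb
short film: 29.576 Mbps × 1380 s × 1.08 = 44080.1 Mb
training video: 8.076 Mbps × 600 s × 1.08 = 5233.2 Mb
animated explainer: 6.776 Mbps × 300 s × 1.08 = 2195.4 Mb
Total: 521798.9 Mb = 65224.9 MB.
= 65.22 GB.

65.2 GB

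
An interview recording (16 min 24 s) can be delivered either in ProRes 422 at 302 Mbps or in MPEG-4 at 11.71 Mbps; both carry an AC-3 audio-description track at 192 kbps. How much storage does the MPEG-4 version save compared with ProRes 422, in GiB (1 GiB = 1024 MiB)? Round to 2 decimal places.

16 min 24 s = 984 s
Audio: 192 kbps = 0.192 Mbps.
ProRes 422: 302.192 Mbps × 984 s = 297356.9 Mb = 34.617 GiB.
MPEG-4: 11.902 Mbps × 984 s = 11711.6 Mb = 1.363 GiB.
Saving: 34.617 − 1.363 = 33.253 GiB.

33.25 GiB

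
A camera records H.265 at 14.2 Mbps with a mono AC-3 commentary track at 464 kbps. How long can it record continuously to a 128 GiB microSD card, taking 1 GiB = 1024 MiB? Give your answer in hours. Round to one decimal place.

Audio: 464 kbps = 0.464 Mbps.
Total bitrate: 14.2 + 0.464 = 14.664 Mbps.
Capacity: 128 GiB = 1,099,512 Mb.
Recording time: 1,099,512 / 14.664 = 74,980 s ≈ 20.8 hours.

20.8 hours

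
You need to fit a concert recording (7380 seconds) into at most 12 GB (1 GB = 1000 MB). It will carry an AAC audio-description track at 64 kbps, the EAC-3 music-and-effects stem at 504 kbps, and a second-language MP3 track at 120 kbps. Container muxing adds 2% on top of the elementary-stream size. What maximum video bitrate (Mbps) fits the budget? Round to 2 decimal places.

Budget: 12 GB = 96000.0 Mb.
Stream payload after overhead: 96000.0 / 1.02 = 94117.6 Mb.
Total bitrate budget: 94117.6 Mb / 7380 s = 12.753 Mbps.
Audio total: 64 + 504 + 120 = 688 kbps = 0.688 Mbps.
Video: 12.753 − 0.688 = 12.065 Mbps.

12.07 Mbps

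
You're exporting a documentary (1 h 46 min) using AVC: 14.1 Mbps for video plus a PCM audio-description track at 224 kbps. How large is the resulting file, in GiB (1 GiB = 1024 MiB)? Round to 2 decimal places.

1 h 46 min = 106 min = 6360 s
Audio: 224 kbps = 0.224 Mbps.
Total bitrate: 14.1 + 0.224 = 14.324 Mbps.
Stream data: 14.324 Mbps × 6360 s = 91100.6 Mb.
91,101 Mb = 11,387,580,000 bytes ÷ 1,073,741,824 = 10.61 GiB.

10.61 GiB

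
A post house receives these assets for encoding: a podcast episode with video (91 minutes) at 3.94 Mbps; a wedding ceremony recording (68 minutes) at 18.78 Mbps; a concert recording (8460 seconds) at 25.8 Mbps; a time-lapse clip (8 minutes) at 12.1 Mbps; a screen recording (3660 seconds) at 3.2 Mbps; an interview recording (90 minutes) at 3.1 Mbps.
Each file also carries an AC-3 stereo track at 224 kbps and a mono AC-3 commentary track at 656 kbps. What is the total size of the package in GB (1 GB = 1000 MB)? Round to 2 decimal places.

46.86 GB

Audio total: 224 + 656 = 880 kbps = 0.880 Mbps.
podcast episode with video: 4.820 Mbps × 5460 s = 26317.2 Mb
wedding ceremony recording: 19.660 Mbps × 4080 s = 80212.8 Mb
concert recording: 26.680 Mbps × 8460 s = 225712.8 Mb
time-lapse clip: 12.980 Mbps × 480 s = 6230.4 Mb
screen recording: 4.080 Mbps × 3660 s = 14932.8 Mb
interview recording: 3.980 Mbps × 5400 s = 21492.0 Mb
Total: 374898.0 Mb = 46862.2 MB.
= 46.86 GB.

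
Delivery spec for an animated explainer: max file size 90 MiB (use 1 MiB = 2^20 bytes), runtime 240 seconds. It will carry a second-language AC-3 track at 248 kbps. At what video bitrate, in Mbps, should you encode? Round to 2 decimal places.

2.90 Mbps

Budget: 90 MiB = 755.0 Mb.
Total bitrate budget: 755.0 Mb / 240 s = 3.146 Mbps.
Audio: 248 kbps = 0.248 Mbps.
Video: 3.146 − 0.248 = 2.898 Mbps.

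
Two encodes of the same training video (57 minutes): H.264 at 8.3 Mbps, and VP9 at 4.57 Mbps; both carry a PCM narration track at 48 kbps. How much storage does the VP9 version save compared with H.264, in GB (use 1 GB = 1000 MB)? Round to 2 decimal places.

57 min = 3420 s
Audio: 48 kbps = 0.048 Mbps.
H.264: 8.348 Mbps × 3420 s = 28550.2 Mb = 3.569 GB.
VP9: 4.618 Mbps × 3420 s = 15793.6 Mb = 1.974 GB.
Saving: 3.569 − 1.974 = 1.595 GB.

1.59 GB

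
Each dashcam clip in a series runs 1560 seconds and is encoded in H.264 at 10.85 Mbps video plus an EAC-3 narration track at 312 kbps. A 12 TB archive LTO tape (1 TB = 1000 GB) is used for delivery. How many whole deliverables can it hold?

5513

Audio: 312 kbps = 0.312 Mbps.
Total bitrate: 11.162 Mbps.
Per item: 11.162 Mbps × 1560 s = 17,413 Mb = 2,177 MB.
Capacity: 12 TB = 96,000,000 Mb; 5513.21 items → 5513 complete.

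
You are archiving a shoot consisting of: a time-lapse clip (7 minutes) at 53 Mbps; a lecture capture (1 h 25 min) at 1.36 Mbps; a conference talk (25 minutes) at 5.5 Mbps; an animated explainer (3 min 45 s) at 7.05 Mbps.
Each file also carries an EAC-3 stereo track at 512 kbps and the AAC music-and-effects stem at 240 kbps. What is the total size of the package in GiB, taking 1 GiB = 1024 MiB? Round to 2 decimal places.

Audio total: 512 + 240 = 752 kbps = 0.752 Mbps.
time-lapse clip: 53.752 Mbps × 420 s = 22575.8 Mb
lecture capture: 2.112 Mbps × 5100 s = 10771.2 Mb
conference talk: 6.252 Mbps × 1500 s = 9378.0 Mb
animated explainer: 7.802 Mbps × 225 s = 1755.5 Mb
Total: 44480.5 Mb = 5560.1 MB.
= 5.178 GiB.

5.18 GiB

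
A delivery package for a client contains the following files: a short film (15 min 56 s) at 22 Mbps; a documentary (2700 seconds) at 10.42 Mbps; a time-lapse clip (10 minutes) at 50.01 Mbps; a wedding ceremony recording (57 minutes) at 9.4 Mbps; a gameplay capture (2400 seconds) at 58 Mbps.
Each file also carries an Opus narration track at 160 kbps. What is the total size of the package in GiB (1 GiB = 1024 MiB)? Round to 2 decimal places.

Audio: 160 kbps = 0.160 Mbps.
short film: 22.160 Mbps × 956 s = 21185.0 Mb
documentary: 10.580 Mbps × 2700 s = 28566.0 Mb
time-lapse clip: 50.170 Mbps × 600 s = 30102.0 Mb
wedding ceremony recording: 9.560 Mbps × 3420 s = 32695.2 Mb
gameplay capture: 58.160 Mbps × 2400 s = 139584.0 Mb
Total: 252132.2 Mb = 31516.5 MB.
= 29.35 GiB.

29.35 GiB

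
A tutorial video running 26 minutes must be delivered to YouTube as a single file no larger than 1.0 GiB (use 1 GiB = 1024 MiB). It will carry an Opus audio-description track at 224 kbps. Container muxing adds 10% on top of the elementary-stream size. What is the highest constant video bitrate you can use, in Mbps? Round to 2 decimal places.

Budget: 1.0 GiB = 8589.9 Mb.
Stream payload after overhead: 8589.9 / 1.10 = 7809.0 Mb.
26 min = 1560 s
Total bitrate budget: 7809.0 Mb / 1560 s = 5.006 Mbps.
Audio: 224 kbps = 0.224 Mbps.
Video: 5.006 − 0.224 = 4.782 Mbps.

4.78 Mbps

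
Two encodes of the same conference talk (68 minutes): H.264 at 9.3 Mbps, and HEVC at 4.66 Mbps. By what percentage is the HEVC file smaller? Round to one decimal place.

49.9%

68 min = 4080 s
H.264: 9.300 Mbps × 4080 s = 37944.0 Mb = 4.743 GB.
HEVC: 4.660 Mbps × 4080 s = 19012.8 Mb = 2.377 GB.
Reduction: (1 − 2.377/4.743) × 100 = 49.89%.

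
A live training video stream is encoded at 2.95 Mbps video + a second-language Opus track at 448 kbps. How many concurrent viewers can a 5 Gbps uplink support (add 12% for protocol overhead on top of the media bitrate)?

Audio: 448 kbps = 0.448 Mbps.
Per-viewer media rate: 3.398 Mbps.
On the wire with 12% overhead: 3.806 Mbps.
5 Gbps = 5,000 Mbps; 5,000 / 3.806 = 1313.80 → 1313 viewers.

1313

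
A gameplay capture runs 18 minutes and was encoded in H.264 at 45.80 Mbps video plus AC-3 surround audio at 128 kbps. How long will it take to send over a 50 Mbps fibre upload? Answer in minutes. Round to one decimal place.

18 min = 1080 s
Audio: 128 kbps = 0.128 Mbps.
Total bitrate: 45.928 Mbps.
File: 45.928 Mbps × 1080 s = 49602.2 Mb.
At 50 Mbps: 49602.2 / 50 = 992.0 s ≈ 16.5 minutes.

16.5 minutes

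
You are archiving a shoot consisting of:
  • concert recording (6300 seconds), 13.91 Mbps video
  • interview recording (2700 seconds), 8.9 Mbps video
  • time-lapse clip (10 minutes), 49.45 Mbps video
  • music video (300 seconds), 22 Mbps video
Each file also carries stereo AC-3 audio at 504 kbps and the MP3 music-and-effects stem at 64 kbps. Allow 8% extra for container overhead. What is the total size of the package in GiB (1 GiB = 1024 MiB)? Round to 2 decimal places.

19.31 GiB

Audio total: 504 + 64 = 568 kbps = 0.568 Mbps.
concert recording: 14.478 Mbps × 6300 s × 1.08 = 98508.3 Mb
interview recording: 9.468 Mbps × 2700 s × 1.08 = 27608.7 Mb
time-lapse clip: 50.018 Mbps × 600 s × 1.08 = 32411.7 Mb
music video: 22.568 Mbps × 300 s × 1.08 = 7312.0 Mb
Total: 165840.7 Mb = 20730.1 MB.
= 19.31 GiB.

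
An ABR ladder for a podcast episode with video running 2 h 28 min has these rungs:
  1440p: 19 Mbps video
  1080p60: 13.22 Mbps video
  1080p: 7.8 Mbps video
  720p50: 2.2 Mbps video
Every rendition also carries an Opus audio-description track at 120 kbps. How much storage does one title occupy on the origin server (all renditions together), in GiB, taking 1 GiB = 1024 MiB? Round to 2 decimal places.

44.14 GiB

2 h 28 min = 148 min = 8880 s
Audio: 120 kbps = 0.120 Mbps.
Sum of rendition bitrates: (19+0.120) + (13.22+0.120) + (7.8+0.120) + (2.2+0.120) = 42.700 Mbps.
× 8880 s = 379,176 Mb = 47,397 MB = 44.14 GiB.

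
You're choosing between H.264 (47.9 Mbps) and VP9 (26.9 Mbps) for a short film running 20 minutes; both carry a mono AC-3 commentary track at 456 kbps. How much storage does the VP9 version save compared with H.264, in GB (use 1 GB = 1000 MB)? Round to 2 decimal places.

3.15 GB

20 min = 1200 s
Audio: 456 kbps = 0.456 Mbps.
H.264: 48.356 Mbps × 1200 s = 58027.2 Mb = 7.253 GB.
VP9: 27.356 Mbps × 1200 s = 32827.2 Mb = 4.103 GB.
Saving: 7.253 − 4.103 = 3.150 GB.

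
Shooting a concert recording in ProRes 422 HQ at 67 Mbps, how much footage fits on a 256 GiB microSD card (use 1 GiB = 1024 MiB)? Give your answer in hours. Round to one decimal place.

Capacity: 256 GiB = 2,199,023 Mb.
Recording time: 2,199,023 / 67.000 = 32,821 s ≈ 9.12 hours.

9.1 hours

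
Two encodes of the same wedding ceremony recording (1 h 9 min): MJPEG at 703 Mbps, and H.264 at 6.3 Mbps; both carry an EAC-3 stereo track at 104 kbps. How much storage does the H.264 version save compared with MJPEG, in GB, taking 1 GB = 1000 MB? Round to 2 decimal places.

1 h 9 min = 69 min = 4140 s
Audio: 104 kbps = 0.104 Mbps.
MJPEG: 703.104 Mbps × 4140 s = 2910850.6 Mb = 363.856 GB.
H.264: 6.404 Mbps × 4140 s = 26512.6 Mb = 3.314 GB.
Saving: 363.856 − 3.314 = 360.542 GB.

360.54 GB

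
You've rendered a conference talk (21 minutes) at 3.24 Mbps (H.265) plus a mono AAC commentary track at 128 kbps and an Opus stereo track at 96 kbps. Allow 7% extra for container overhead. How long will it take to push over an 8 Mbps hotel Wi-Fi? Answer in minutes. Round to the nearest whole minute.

21 min = 1260 s
Audio total: 128 + 96 = 224 kbps = 0.224 Mbps.
Total bitrate: 3.464 Mbps.
File: 3.464 Mbps × 1260 s = 4364.6 Mb.
With 7% container overhead: ×1.07. → 4670.2 Mb.
At 8 Mbps: 4670.2 / 8 = 583.8 s ≈ 9.73 minutes.

10 minutes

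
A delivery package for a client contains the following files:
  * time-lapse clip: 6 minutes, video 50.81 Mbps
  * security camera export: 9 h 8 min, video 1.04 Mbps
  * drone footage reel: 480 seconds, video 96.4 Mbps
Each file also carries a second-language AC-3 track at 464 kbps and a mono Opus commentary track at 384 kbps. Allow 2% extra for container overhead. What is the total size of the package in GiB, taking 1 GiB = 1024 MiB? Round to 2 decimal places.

Audio total: 464 + 384 = 848 kbps = 0.848 Mbps.
time-lapse clip: 51.658 Mbps × 360 s × 1.02 = 18968.8 Mb
security camera export: 1.888 Mbps × 32880 s × 1.02 = 63319.0 Mb
drone footage reel: 97.248 Mbps × 480 s × 1.02 = 47612.6 Mb
Total: 129900.4 Mb = 16237.6 MB.
= 15.12 GiB.

15.12 GiB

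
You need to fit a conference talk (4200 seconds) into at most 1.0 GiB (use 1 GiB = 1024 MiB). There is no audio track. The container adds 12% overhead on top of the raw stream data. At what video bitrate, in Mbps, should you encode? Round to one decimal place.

Budget: 1.0 GiB = 8589.9 Mb.
Stream payload after overhead: 8589.9 / 1.12 = 7669.6 Mb.
Total bitrate budget: 7669.6 Mb / 4200 s = 1.826 Mbps.

1.8 Mbps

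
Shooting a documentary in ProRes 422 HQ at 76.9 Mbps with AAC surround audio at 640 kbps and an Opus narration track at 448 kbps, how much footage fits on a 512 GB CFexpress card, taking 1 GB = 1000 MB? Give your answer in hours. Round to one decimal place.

Audio total: 640 + 448 = 1088 kbps = 1.088 Mbps.
Total bitrate: 76.9 + 1.088 = 77.988 Mbps.
Capacity: 512 GB = 4,096,000 Mb.
Recording time: 4,096,000 / 77.988 = 52,521 s ≈ 14.6 hours.

14.6 hours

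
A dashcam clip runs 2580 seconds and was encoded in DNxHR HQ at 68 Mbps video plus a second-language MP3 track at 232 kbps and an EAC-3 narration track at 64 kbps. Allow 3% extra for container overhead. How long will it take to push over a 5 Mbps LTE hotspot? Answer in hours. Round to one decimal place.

10.1 hours

Audio total: 232 + 64 = 296 kbps = 0.296 Mbps.
Total bitrate: 68.296 Mbps.
File: 68.296 Mbps × 2580 s = 176203.7 Mb.
With 3% container overhead: ×1.03. → 181489.8 Mb.
At 5 Mbps: 181489.8 / 5 = 36298.0 s ≈ 10.1 hours.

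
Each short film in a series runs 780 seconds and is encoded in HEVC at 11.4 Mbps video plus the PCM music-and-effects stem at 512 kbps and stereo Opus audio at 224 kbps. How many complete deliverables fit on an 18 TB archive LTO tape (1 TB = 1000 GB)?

15212

Audio total: 512 + 224 = 736 kbps = 0.736 Mbps.
Total bitrate: 12.136 Mbps.
Per item: 12.136 Mbps × 780 s = 9,466 Mb = 1,183 MB.
Capacity: 18 TB = 144,000,000 Mb; 15212.21 items → 15212 complete.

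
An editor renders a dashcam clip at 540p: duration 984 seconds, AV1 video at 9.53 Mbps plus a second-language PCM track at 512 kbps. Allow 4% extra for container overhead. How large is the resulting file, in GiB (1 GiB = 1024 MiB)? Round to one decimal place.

Audio: 512 kbps = 0.512 Mbps.
Total bitrate: 9.53 + 0.512 = 10.042 Mbps.
Stream data: 10.042 Mbps × 984 s = 9881.3 Mb.
With 4% container overhead: ×1.04.
10,277 Mb = 1,284,572,640 bytes ÷ 1,073,741,824 = 1.196 GiB.

1.2 GiB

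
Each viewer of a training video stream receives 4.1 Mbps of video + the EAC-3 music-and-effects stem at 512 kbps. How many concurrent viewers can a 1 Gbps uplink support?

Audio: 512 kbps = 0.512 Mbps.
Per-viewer media rate: 4.612 Mbps.
1 Gbps = 1,000 Mbps; 1,000 / 4.612 = 216.83 → 216 viewers.

216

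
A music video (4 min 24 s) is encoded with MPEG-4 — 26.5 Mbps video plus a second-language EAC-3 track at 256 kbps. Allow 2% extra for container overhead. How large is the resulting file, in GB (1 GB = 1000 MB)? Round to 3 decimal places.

4 min 24 s = 264 s
Audio: 256 kbps = 0.256 Mbps.
Total bitrate: 26.5 + 0.256 = 26.756 Mbps.
Stream data: 26.756 Mbps × 264 s = 7063.6 Mb.
With 2% container overhead: ×1.02.
7,205 Mb ÷ 8 = 900.6 MB → 0.9006 GB.

0.901 GB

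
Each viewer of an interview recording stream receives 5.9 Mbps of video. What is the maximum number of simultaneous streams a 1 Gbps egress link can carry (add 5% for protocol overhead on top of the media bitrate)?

161

On the wire with 5% overhead: 6.195 Mbps.
1 Gbps = 1,000 Mbps; 1,000 / 6.195 = 161.42 → 161 viewers.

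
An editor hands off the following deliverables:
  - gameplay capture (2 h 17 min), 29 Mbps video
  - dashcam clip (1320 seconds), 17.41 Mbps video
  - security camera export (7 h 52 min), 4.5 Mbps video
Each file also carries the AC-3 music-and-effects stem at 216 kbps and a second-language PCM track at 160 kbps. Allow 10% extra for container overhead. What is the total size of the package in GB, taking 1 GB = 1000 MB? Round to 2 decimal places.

55.42 GB

Audio total: 216 + 160 = 376 kbps = 0.376 Mbps.
gameplay capture: 29.376 Mbps × 8220 s × 1.10 = 265617.8 Mb
dashcam clip: 17.786 Mbps × 1320 s × 1.10 = 25825.3 Mb
security camera export: 4.876 Mbps × 28320 s × 1.10 = 151897.2 Mb
Total: 443340.2 Mb = 55417.5 MB.
= 55.42 GB.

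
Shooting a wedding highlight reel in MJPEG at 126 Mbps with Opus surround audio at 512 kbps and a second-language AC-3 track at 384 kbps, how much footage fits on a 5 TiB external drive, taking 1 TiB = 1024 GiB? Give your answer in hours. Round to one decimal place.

96.3 hours

Audio total: 512 + 384 = 896 kbps = 0.896 Mbps.
Total bitrate: 126 + 0.896 = 126.896 Mbps.
Capacity: 5 TiB = 43,980,465 Mb.
Recording time: 43,980,465 / 126.896 = 346,587 s ≈ 96.3 hours.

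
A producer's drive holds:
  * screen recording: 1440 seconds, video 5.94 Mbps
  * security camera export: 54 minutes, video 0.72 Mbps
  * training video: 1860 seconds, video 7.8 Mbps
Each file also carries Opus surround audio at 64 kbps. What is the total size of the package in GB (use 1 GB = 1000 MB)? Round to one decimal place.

3.2 GB

Audio: 64 kbps = 0.064 Mbps.
screen recording: 6.004 Mbps × 1440 s = 8645.8 Mb
security camera export: 0.784 Mbps × 3240 s = 2540.2 Mb
training video: 7.864 Mbps × 1860 s = 14627.0 Mb
Total: 25813.0 Mb = 3226.6 MB.
= 3.227 GB.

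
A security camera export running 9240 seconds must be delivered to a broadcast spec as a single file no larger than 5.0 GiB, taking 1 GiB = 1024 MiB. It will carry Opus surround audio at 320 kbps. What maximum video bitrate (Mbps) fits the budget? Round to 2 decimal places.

4.33 Mbps

Budget: 5.0 GiB = 42949.7 Mb.
Total bitrate budget: 42949.7 Mb / 9240 s = 4.648 Mbps.
Audio: 320 kbps = 0.320 Mbps.
Video: 4.648 − 0.320 = 4.328 Mbps.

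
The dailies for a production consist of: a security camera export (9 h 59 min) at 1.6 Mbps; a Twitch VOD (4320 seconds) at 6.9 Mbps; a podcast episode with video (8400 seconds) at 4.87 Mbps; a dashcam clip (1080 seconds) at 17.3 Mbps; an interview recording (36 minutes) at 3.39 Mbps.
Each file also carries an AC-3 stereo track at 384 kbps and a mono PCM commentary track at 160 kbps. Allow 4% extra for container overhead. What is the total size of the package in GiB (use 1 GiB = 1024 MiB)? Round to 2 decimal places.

Audio total: 384 + 160 = 544 kbps = 0.544 Mbps.
security camera export: 2.144 Mbps × 35940 s × 1.04 = 80137.6 Mb
Twitch VOD: 7.444 Mbps × 4320 s × 1.04 = 33444.4 Mb
podcast episode with video: 5.414 Mbps × 8400 s × 1.04 = 47296.7 Mb
dashcam clip: 17.844 Mbps × 1080 s × 1.04 = 20042.4 Mb
interview recording: 3.934 Mbps × 2160 s × 1.04 = 8837.3 Mb
Total: 189758.4 Mb = 23719.8 MB.
= 22.09 GiB.

22.09 GiB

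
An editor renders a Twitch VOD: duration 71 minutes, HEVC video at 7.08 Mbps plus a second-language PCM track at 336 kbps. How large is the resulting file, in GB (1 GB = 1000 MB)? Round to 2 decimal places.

71 min = 4260 s
Audio: 336 kbps = 0.336 Mbps.
Total bitrate: 7.08 + 0.336 = 7.416 Mbps.
Stream data: 7.416 Mbps × 4260 s = 31592.2 Mb.
31,592 Mb ÷ 8 = 3,949 MB → 3.949 GB.

3.95 GB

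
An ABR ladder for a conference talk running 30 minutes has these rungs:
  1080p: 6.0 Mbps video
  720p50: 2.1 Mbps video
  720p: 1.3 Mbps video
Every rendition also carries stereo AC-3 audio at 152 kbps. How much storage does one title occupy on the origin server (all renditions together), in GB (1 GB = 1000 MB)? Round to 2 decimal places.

30 min = 1800 s
Audio: 152 kbps = 0.152 Mbps.
Sum of rendition bitrates: (6.0+0.152) + (2.1+0.152) + (1.3+0.152) = 9.856 Mbps.
× 1800 s = 17,741 Mb = 2,218 MB = 2.218 GB.

2.22 GB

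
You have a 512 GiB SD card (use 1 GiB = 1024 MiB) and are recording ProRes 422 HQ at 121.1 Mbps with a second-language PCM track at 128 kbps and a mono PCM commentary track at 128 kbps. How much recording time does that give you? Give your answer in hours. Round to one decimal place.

Audio total: 128 + 128 = 256 kbps = 0.256 Mbps.
Total bitrate: 121.1 + 0.256 = 121.356 Mbps.
Capacity: 512 GiB = 4,398,047 Mb.
Recording time: 4,398,047 / 121.356 = 36,241 s ≈ 10.1 hours.

10.1 hours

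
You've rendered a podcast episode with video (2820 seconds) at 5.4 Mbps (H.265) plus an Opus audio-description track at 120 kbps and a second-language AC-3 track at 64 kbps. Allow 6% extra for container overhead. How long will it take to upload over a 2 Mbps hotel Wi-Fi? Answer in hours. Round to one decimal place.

2.3 hours

Audio total: 120 + 64 = 184 kbps = 0.184 Mbps.
Total bitrate: 5.584 Mbps.
File: 5.584 Mbps × 2820 s = 15746.9 Mb.
With 6% container overhead: ×1.06. → 16691.7 Mb.
At 2 Mbps: 16691.7 / 2 = 8345.8 s ≈ 2.32 hours.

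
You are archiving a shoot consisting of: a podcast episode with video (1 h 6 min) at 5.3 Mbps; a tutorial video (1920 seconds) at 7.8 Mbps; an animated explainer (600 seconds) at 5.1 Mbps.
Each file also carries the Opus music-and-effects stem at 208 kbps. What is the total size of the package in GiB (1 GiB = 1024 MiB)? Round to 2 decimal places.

4.70 GiB

Audio: 208 kbps = 0.208 Mbps.
podcast episode with video: 5.508 Mbps × 3960 s = 21811.7 Mb
tutorial video: 8.008 Mbps × 1920 s = 15375.4 Mb
animated explainer: 5.308 Mbps × 600 s = 3184.8 Mb
Total: 40371.8 Mb = 5046.5 MB.
= 4.700 GiB.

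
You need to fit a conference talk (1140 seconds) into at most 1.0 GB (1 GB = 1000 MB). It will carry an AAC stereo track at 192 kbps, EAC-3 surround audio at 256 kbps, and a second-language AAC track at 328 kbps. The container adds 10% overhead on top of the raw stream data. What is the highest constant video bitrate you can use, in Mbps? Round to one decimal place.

Budget: 1.0 GB = 8000.0 Mb.
Stream payload after overhead: 8000.0 / 1.10 = 7272.7 Mb.
Total bitrate budget: 7272.7 Mb / 1140 s = 6.380 Mbps.
Audio total: 192 + 256 + 328 = 776 kbps = 0.776 Mbps.
Video: 6.380 − 0.776 = 5.604 Mbps.

5.6 Mbps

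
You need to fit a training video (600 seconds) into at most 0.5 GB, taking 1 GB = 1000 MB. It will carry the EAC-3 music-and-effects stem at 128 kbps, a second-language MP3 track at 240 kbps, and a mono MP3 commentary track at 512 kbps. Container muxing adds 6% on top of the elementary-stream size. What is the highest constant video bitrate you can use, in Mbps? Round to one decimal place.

5.4 Mbps

Budget: 0.5 GB = 4000.0 Mb.
Stream payload after overhead: 4000.0 / 1.06 = 3773.6 Mb.
Total bitrate budget: 3773.6 Mb / 600 s = 6.289 Mbps.
Audio total: 128 + 240 + 512 = 880 kbps = 0.880 Mbps.
Video: 6.289 − 0.880 = 5.409 Mbps.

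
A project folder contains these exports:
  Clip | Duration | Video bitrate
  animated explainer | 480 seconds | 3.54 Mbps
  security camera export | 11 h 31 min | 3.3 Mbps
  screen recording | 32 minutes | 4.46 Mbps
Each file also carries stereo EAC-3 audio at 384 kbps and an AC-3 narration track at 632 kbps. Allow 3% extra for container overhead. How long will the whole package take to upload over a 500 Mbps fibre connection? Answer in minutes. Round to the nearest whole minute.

Audio total: 384 + 632 = 1016 kbps = 1.016 Mbps.
animated explainer: 4.556 Mbps × 480 s × 1.03 = 2252.5 Mb
security camera export: 4.316 Mbps × 41460 s × 1.03 = 184309.6 Mb
screen recording: 5.476 Mbps × 1920 s × 1.03 = 10829.3 Mb
Total: 197391.4 Mb = 24673.9 MB.
At 500 Mbps: 197391.4 / 500 = 395 s ≈ 6.58 minutes.

7 minutes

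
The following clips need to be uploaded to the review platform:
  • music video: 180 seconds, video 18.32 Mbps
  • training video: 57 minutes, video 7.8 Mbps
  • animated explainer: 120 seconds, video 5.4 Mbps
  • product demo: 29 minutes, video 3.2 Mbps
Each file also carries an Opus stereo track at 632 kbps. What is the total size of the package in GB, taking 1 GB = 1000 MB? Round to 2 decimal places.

Audio: 632 kbps = 0.632 Mbps.
music video: 18.952 Mbps × 180 s = 3411.4 Mb
training video: 8.432 Mbps × 3420 s = 28837.4 Mb
animated explainer: 6.032 Mbps × 120 s = 723.8 Mb
product demo: 3.832 Mbps × 1740 s = 6667.7 Mb
Total: 39640.3 Mb = 4955.0 MB.
= 4.955 GB.

4.96 GB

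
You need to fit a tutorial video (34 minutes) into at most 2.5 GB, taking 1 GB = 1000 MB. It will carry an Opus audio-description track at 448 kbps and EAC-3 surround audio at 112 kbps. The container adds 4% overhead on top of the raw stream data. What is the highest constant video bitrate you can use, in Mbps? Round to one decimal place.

Budget: 2.5 GB = 20000.0 Mb.
Stream payload after overhead: 20000.0 / 1.04 = 19230.8 Mb.
34 min = 2040 s
Total bitrate budget: 19230.8 Mb / 2040 s = 9.427 Mbps.
Audio total: 448 + 112 = 560 kbps = 0.560 Mbps.
Video: 9.427 − 0.560 = 8.867 Mbps.

8.9 Mbps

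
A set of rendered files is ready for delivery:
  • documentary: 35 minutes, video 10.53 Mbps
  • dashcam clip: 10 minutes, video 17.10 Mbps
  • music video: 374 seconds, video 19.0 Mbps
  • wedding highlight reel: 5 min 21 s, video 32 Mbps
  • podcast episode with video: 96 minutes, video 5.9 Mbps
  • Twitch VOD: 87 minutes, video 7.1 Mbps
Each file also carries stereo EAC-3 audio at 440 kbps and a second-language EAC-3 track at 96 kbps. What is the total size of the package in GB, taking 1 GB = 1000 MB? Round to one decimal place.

Audio total: 440 + 96 = 536 kbps = 0.536 Mbps.
documentary: 11.066 Mbps × 2100 s = 23238.6 Mb
dashcam clip: 17.636 Mbps × 600 s = 10581.6 Mb
music video: 19.536 Mbps × 374 s = 7306.5 Mb
wedding highlight reel: 32.536 Mbps × 321 s = 10444.1 Mb
podcast episode with video: 6.436 Mbps × 5760 s = 37071.4 Mb
Twitch VOD: 7.636 Mbps × 5220 s = 39859.9 Mb
Total: 128502.0 Mb = 16062.8 MB.
= 16.06 GB.

16.1 GB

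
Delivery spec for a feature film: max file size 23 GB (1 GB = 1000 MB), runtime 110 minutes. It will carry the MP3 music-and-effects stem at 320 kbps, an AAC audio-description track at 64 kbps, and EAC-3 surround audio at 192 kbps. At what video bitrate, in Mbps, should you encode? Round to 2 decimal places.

27.30 Mbps

Budget: 23 GB = 184000.0 Mb.
110 min = 6600 s
Total bitrate budget: 184000.0 Mb / 6600 s = 27.879 Mbps.
Audio total: 320 + 64 + 192 = 576 kbps = 0.576 Mbps.
Video: 27.879 − 0.576 = 27.303 Mbps.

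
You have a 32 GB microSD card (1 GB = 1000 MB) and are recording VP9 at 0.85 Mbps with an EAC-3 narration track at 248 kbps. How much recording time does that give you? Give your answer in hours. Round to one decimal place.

64.8 hours

Audio: 248 kbps = 0.248 Mbps.
Total bitrate: 0.85 + 0.248 = 1.098 Mbps.
Capacity: 32 GB = 256,000 Mb.
Recording time: 256,000 / 1.098 = 233,151 s ≈ 64.8 hours.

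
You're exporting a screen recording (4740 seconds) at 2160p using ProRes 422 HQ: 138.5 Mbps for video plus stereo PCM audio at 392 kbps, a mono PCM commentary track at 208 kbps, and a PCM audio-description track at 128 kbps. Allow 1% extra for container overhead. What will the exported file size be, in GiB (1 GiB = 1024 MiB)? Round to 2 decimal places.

Audio total: 392 + 208 + 128 = 728 kbps = 0.728 Mbps.
Total bitrate: 138.5 + 0.728 = 139.228 Mbps.
Stream data: 139.228 Mbps × 4740 s = 659940.7 Mb.
With 1% container overhead: ×1.01.
666,540 Mb = 83,317,515,900 bytes ÷ 1,073,741,824 = 77.60 GiB.

77.60 GiB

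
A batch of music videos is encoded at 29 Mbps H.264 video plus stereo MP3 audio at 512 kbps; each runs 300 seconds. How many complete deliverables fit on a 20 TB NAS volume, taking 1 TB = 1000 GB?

18071

Audio: 512 kbps = 0.512 Mbps.
Total bitrate: 29.512 Mbps.
Per item: 29.512 Mbps × 300 s = 8,854 Mb = 1,107 MB.
Capacity: 20 TB = 160,000,000 Mb; 18071.74 items → 18071 complete.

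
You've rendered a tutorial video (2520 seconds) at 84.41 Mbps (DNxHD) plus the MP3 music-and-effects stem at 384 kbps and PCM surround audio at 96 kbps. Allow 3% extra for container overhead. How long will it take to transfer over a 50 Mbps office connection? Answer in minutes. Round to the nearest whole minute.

73 minutes

Audio total: 384 + 96 = 480 kbps = 0.480 Mbps.
Total bitrate: 84.890 Mbps.
File: 84.890 Mbps × 2520 s = 213922.8 Mb.
With 3% container overhead: ×1.03. → 220340.5 Mb.
At 50 Mbps: 220340.5 / 50 = 4406.8 s ≈ 73.4 minutes.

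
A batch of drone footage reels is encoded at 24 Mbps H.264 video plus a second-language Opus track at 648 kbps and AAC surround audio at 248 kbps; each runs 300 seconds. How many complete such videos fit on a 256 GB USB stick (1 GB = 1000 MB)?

274

Audio total: 648 + 248 = 896 kbps = 0.896 Mbps.
Total bitrate: 24.896 Mbps.
Per item: 24.896 Mbps × 300 s = 7,469 Mb = 933.6 MB.
Capacity: 256 GB = 2,048,000 Mb; 274.21 items → 274 complete.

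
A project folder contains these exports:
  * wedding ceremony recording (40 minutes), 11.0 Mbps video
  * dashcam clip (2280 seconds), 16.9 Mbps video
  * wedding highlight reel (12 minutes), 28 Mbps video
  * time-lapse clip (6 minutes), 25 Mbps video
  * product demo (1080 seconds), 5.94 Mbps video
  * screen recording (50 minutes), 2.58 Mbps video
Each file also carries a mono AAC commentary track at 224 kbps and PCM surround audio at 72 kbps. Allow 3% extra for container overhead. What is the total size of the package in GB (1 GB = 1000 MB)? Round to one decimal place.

14.3 GB

Audio total: 224 + 72 = 296 kbps = 0.296 Mbps.
wedding ceremony recording: 11.296 Mbps × 2400 s × 1.03 = 27923.7 Mb
dashcam clip: 17.196 Mbps × 2280 s × 1.03 = 40383.1 Mb
wedding highlight reel: 28.296 Mbps × 720 s × 1.03 = 20984.3 Mb
time-lapse clip: 25.296 Mbps × 360 s × 1.03 = 9379.8 Mb
product demo: 6.236 Mbps × 1080 s × 1.03 = 6936.9 Mb
screen recording: 2.876 Mbps × 3000 s × 1.03 = 8886.8 Mb
Total: 114494.6 Mb = 14311.8 MB.
= 14.31 GB.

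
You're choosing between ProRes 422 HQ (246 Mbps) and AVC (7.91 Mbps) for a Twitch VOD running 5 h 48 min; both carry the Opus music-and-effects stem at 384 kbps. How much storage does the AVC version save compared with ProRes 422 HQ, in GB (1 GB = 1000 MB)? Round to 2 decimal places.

5 h 48 min = 348 min = 20880 s
Audio: 384 kbps = 0.384 Mbps.
ProRes 422 HQ: 246.384 Mbps × 20880 s = 5144497.9 Mb = 643.062 GB.
AVC: 8.294 Mbps × 20880 s = 173178.7 Mb = 21.647 GB.
Saving: 643.062 − 21.647 = 621.415 GB.

621.41 GB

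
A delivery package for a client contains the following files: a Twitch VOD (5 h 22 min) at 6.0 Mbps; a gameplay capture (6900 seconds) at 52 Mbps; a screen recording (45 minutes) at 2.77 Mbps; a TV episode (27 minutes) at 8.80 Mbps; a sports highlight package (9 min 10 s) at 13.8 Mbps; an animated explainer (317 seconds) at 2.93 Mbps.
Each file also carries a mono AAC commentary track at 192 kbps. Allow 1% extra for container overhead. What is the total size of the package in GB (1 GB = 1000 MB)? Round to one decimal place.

64.5 GB

Audio: 192 kbps = 0.192 Mbps.
Twitch VOD: 6.192 Mbps × 19320 s × 1.01 = 120825.7 Mb
gameplay capture: 52.192 Mbps × 6900 s × 1.01 = 363726.0 Mb
screen recording: 2.962 Mbps × 2700 s × 1.01 = 8077.4 Mb
TV episode: 8.992 Mbps × 1620 s × 1.01 = 14712.7 Mb
sports highlight package: 13.992 Mbps × 550 s × 1.01 = 7772.6 Mb
animated explainer: 3.122 Mbps × 317 s × 1.01 = 999.6 Mb
Total: 516114.0 Mb = 64514.2 MB.
= 64.51 GB.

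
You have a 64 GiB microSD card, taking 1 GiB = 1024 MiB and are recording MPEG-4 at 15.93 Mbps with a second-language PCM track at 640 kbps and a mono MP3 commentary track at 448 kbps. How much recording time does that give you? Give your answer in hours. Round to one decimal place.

Audio total: 640 + 448 = 1088 kbps = 1.088 Mbps.
Total bitrate: 15.93 + 1.088 = 17.018 Mbps.
Capacity: 64 GiB = 549,756 Mb.
Recording time: 549,756 / 17.018 = 32,304 s ≈ 8.97 hours.

9.0 hours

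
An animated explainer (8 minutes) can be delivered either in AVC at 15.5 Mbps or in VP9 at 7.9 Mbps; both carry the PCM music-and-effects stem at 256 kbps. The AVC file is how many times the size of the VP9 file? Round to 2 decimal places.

1.93

8 min = 480 s
Audio: 256 kbps = 0.256 Mbps.
AVC: 15.756 Mbps × 480 s = 7562.9 Mb = 0.945 GB.
VP9: 8.156 Mbps × 480 s = 3914.9 Mb = 0.489 GB.
Ratio: 0.945 / 0.489 = 1.932.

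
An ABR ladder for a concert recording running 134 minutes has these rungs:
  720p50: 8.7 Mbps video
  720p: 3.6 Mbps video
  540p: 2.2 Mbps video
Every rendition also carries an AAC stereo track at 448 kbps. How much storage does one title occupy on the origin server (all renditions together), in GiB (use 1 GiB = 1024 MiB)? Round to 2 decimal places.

14.83 GiB

134 min = 8040 s
Audio: 448 kbps = 0.448 Mbps.
Sum of rendition bitrates: (8.7+0.448) + (3.6+0.448) + (2.2+0.448) = 15.844 Mbps.
× 8040 s = 127,386 Mb = 15,923 MB = 14.83 GiB.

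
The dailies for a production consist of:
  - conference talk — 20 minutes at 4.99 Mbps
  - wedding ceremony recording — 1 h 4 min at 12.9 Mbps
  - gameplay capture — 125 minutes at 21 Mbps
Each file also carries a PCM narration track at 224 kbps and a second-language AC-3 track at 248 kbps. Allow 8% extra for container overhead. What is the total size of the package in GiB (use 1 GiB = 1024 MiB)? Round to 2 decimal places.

Audio total: 224 + 248 = 472 kbps = 0.472 Mbps.
conference talk: 5.462 Mbps × 1200 s × 1.08 = 7078.8 Mb
wedding ceremony recording: 13.372 Mbps × 3840 s × 1.08 = 55456.4 Mb
gameplay capture: 21.472 Mbps × 7500 s × 1.08 = 173923.2 Mb
Total: 236458.3 Mb = 29557.3 MB.
= 27.53 GiB.

27.53 GiB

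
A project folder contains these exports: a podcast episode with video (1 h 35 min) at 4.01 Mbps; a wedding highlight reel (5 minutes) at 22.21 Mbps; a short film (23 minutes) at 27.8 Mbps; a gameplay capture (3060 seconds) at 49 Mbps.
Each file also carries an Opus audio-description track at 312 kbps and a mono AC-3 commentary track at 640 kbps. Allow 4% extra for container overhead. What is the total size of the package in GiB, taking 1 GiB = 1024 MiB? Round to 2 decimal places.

27.58 GiB

Audio total: 312 + 640 = 952 kbps = 0.952 Mbps.
podcast episode with video: 4.962 Mbps × 5700 s × 1.04 = 29414.7 Mb
wedding highlight reel: 23.162 Mbps × 300 s × 1.04 = 7226.5 Mb
short film: 28.752 Mbps × 1380 s × 1.04 = 41264.9 Mb
gameplay capture: 49.952 Mbps × 3060 s × 1.04 = 158967.2 Mb
Total: 236873.4 Mb = 29609.2 MB.
= 27.58 GiB.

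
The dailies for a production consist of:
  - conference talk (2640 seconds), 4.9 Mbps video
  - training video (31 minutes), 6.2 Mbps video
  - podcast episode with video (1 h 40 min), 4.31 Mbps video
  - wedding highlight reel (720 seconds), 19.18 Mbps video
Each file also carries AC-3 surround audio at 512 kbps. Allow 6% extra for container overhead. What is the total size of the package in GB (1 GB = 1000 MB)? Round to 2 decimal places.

Audio: 512 kbps = 0.512 Mbps.
conference talk: 5.412 Mbps × 2640 s × 1.06 = 15144.9 Mb
training video: 6.712 Mbps × 1860 s × 1.06 = 13233.4 Mb
podcast episode with video: 4.822 Mbps × 6000 s × 1.06 = 30667.9 Mb
wedding highlight reel: 19.692 Mbps × 720 s × 1.06 = 15028.9 Mb
Total: 74075.2 Mb = 9259.4 MB.
= 9.259 GB.

9.26 GB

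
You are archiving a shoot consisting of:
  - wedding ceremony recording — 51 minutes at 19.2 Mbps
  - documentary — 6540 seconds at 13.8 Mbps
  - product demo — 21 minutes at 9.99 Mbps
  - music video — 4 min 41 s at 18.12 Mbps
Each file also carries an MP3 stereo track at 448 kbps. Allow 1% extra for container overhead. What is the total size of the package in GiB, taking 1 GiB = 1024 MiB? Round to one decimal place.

Audio: 448 kbps = 0.448 Mbps.
wedding ceremony recording: 19.648 Mbps × 3060 s × 1.01 = 60724.1 Mb
documentary: 14.248 Mbps × 6540 s × 1.01 = 94113.7 Mb
product demo: 10.438 Mbps × 1260 s × 1.01 = 13283.4 Mb
music video: 18.568 Mbps × 281 s × 1.01 = 5269.8 Mb
Total: 173391.0 Mb = 21673.9 MB.
= 20.19 GiB.

20.2 GiB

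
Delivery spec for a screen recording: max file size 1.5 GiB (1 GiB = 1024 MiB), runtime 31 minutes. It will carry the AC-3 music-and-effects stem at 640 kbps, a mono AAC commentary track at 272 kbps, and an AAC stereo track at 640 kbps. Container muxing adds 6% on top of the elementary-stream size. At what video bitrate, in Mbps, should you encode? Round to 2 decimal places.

4.98 Mbps

Budget: 1.5 GiB = 12884.9 Mb.
Stream payload after overhead: 12884.9 / 1.06 = 12155.6 Mb.
31 min = 1860 s
Total bitrate budget: 12155.6 Mb / 1860 s = 6.535 Mbps.
Audio total: 640 + 272 + 640 = 1552 kbps = 1.552 Mbps.
Video: 6.535 − 1.552 = 4.983 Mbps.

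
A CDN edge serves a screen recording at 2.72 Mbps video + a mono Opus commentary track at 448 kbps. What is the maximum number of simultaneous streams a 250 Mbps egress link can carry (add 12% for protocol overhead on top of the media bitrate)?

Audio: 448 kbps = 0.448 Mbps.
Per-viewer media rate: 3.168 Mbps.
On the wire with 12% overhead: 3.548 Mbps.
250 Mbps = 250.0 Mbps; 250.0 / 3.548 = 70.46 → 70 viewers.

70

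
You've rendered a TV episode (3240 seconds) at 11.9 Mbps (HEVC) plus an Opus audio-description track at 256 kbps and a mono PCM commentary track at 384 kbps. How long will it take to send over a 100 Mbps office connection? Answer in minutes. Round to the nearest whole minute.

Audio total: 256 + 384 = 640 kbps = 0.640 Mbps.
Total bitrate: 12.540 Mbps.
File: 12.540 Mbps × 3240 s = 40629.6 Mb.
At 100 Mbps: 40629.6 / 100 = 406.3 s ≈ 6.77 minutes.

7 minutes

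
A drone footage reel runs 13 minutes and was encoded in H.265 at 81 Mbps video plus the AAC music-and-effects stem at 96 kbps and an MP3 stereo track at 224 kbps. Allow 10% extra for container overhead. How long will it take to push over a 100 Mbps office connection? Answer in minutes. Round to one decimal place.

13 min = 780 s
Audio total: 96 + 224 = 320 kbps = 0.320 Mbps.
Total bitrate: 81.320 Mbps.
File: 81.320 Mbps × 780 s = 63429.6 Mb.
With 10% container overhead: ×1.10. → 69772.6 Mb.
At 100 Mbps: 69772.6 / 100 = 697.7 s ≈ 11.6 minutes.

11.6 minutes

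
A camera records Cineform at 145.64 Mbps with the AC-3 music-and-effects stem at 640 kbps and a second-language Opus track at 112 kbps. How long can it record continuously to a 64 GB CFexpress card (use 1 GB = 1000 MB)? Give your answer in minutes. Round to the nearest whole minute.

58 minutes

Audio total: 640 + 112 = 752 kbps = 0.752 Mbps.
Total bitrate: 145.64 + 0.752 = 146.392 Mbps.
Capacity: 64 GB = 512,000 Mb.
Recording time: 512,000 / 146.392 = 3,497 s ≈ 58.3 minutes.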